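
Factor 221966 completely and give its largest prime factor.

221966 = 2 · 110983
110983 = 29 · 3827
3827 = 43 · 89
89 is prime.
So 221966 = 2 · 29 · 43 · 89; the largest prime factor is 89.

89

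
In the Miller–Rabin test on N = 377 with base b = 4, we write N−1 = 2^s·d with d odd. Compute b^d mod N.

270

377 − 1 = 376 = 2^3 · 47, so d = 47.
4^1 ≡ 4 (mod 377)
4^2 ≡ 4^2 = 16 ≡ 16 (mod 377)
4^4 ≡ 16^2 = 256 ≡ 256 (mod 377)
4^8 ≡ 256^2 = 65536 ≡ 315 (mod 377)
4^16 ≡ 315^2 = 99225 ≡ 74 (mod 377)
4^32 ≡ 74^2 = 5476 ≡ 198 (mod 377)
47 = 32 + 8 + 4 + 2 + 1 in binary powers of 2.
So 4^47 ≡ 198 · 315 · 256 · 16 · 4 ≡ 270 (mod 377).
Squaring chain: 270 → 139 → 94; never reaches −1, so base 4 is a Miller–Rabin witness that 377 is composite.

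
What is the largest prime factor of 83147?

83147 = 17 · 4891
4891 = 67 · 73
73 is prime.
So 83147 = 17 · 67 · 73; the largest prime factor is 73.

73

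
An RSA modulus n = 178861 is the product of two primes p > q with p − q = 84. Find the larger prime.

467

Since p = q + 84, we have 178861 = q(q + 84), so q² + 84q − 178861 = 0.
Discriminant: 84² + 4·178861 = 7056 + 715444 = 722500; √722500 = 850.
q = (−84 + 850)/2 = 383, and p = q + 84 = 467.
Check: 383 · 467 = 178861.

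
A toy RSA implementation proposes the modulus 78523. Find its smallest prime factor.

17

78523 is odd.
Digit sum 25, not divisible by 3.
Ends in 3: not divisible by 5.
7: 78523 = 7·11217 + 4
11: 78523 = 11·7138 + 5
13: 78523 = 13·6040 + 3
17: 78523 = 17·4619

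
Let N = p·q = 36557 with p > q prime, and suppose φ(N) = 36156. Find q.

139

φ(n) = (p−1)(q−1) = n − (p+q) + 1, so p + q = 36557 − 36156 + 1 = 402.
p and q are the roots of t² − 402t + 36557 = 0.
Discriminant: 402² − 4·36557 = 161604 − 146228 = 15376; √15376 = 124.
q = (402 − 124)/2 = 139, p = (402 + 124)/2 = 263.
Check: 139 · 263 = 36557.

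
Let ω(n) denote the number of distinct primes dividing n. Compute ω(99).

2

99 = 3^2 · 11
99 = 3^2 · 11, which has 2 distinct prime factors.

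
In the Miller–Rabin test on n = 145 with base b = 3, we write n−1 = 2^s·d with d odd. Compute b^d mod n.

145 − 1 = 144 = 2^4 · 9, so d = 9.
3^1 ≡ 3 (mod 145)
3^2 ≡ 3^2 = 9 ≡ 9 (mod 145)
3^4 ≡ 9^2 = 81 ≡ 81 (mod 145)
3^8 ≡ 81^2 = 6561 ≡ 36 (mod 145)
9 = 8 + 1 in binary powers of 2.
So 3^9 ≡ 36 · 3 ≡ 108 (mod 145).
Squaring chain: 108 → 64 → 36 → 136; never reaches −1, so base 3 is a Miller–Rabin witness that 145 is composite.

108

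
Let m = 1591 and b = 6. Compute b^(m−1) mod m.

517

6^1 ≡ 6 (mod 1591)
6^2 ≡ 6^2 = 36 ≡ 36 (mod 1591)
6^4 ≡ 36^2 = 1296 ≡ 1296 (mod 1591)
6^8 ≡ 1296^2 = 1679616 ≡ 1111 (mod 1591)
6^16 ≡ 1111^2 = 1234321 ≡ 1296 (mod 1591)
6^32 ≡ 1296^2 = 1679616 ≡ 1111 (mod 1591)
6^64 ≡ 1111^2 = 1234321 ≡ 1296 (mod 1591)
6^128 ≡ 1296^2 = 1679616 ≡ 1111 (mod 1591)
6^256 ≡ 1111^2 = 1234321 ≡ 1296 (mod 1591)
6^512 ≡ 1296^2 = 1679616 ≡ 1111 (mod 1591)
6^1024 ≡ 1111^2 = 1234321 ≡ 1296 (mod 1591)
1590 = 1024 + 512 + 32 + 16 + 4 + 2 in binary powers of 2.
So 6^1590 ≡ 1296 · 1111 · 1111 · 1296 · 1296 · 36 ≡ 517 (mod 1591).
Since 517 ≠ 1, base 6 is a Fermat witness: 1591 is composite.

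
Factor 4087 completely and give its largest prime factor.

4087 = 61 · 67
67 is prime.
So 4087 = 61 · 67; the largest prime factor is 67.

67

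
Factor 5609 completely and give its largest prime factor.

5609 = 71 · 79
79 is prime.
So 5609 = 71 · 79; the largest prime factor is 79.

79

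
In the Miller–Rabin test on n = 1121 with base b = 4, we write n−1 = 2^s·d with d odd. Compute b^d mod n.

556

1121 − 1 = 1120 = 2^5 · 35, so d = 35.
4^1 ≡ 4 (mod 1121)
4^2 ≡ 4^2 = 16 ≡ 16 (mod 1121)
4^4 ≡ 16^2 = 256 ≡ 256 (mod 1121)
4^8 ≡ 256^2 = 65536 ≡ 518 (mod 1121)
4^16 ≡ 518^2 = 268324 ≡ 405 (mod 1121)
4^32 ≡ 405^2 = 164025 ≡ 359 (mod 1121)
35 = 32 + 2 + 1 in binary powers of 2.
So 4^35 ≡ 359 · 16 · 4 ≡ 556 (mod 1121).
Squaring chain: 556 → 861 → 340 → 137 → 833; never reaches −1, so base 4 is a Miller–Rabin witness that 1121 is composite.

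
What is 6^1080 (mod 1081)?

6^1 ≡ 6 (mod 1081)
6^2 ≡ 6^2 = 36 ≡ 36 (mod 1081)
6^4 ≡ 36^2 = 1296 ≡ 215 (mod 1081)
6^8 ≡ 215^2 = 46225 ≡ 823 (mod 1081)
6^16 ≡ 823^2 = 677329 ≡ 623 (mod 1081)
6^32 ≡ 623^2 = 388129 ≡ 50 (mod 1081)
6^64 ≡ 50^2 = 2500 ≡ 338 (mod 1081)
6^128 ≡ 338^2 = 114244 ≡ 739 (mod 1081)
6^256 ≡ 739^2 = 546121 ≡ 216 (mod 1081)
6^512 ≡ 216^2 = 46656 ≡ 173 (mod 1081)
6^1024 ≡ 173^2 = 29929 ≡ 742 (mod 1081)
1080 = 1024 + 32 + 16 + 8 in binary powers of 2.
So 6^1080 ≡ 742 · 50 · 623 · 823 ≡ 243 (mod 1081).
Since 243 ≠ 1, base 6 is a Fermat witness: 1081 is composite.

243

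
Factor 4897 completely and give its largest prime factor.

83

4897 = 59 · 83
83 is prime.
So 4897 = 59 · 83; the largest prime factor is 83.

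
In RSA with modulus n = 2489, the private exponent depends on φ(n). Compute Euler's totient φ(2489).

Factor: 2489 = 19 · 131.
φ(2489) = (19−1) · (131−1) = 18 · 130 = 2340.

2340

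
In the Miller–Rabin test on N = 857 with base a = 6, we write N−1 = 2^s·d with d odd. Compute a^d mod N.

351

857 − 1 = 856 = 2^3 · 107, so d = 107.
6^1 ≡ 6 (mod 857)
6^2 ≡ 6^2 = 36 ≡ 36 (mod 857)
6^4 ≡ 36^2 = 1296 ≡ 439 (mod 857)
6^8 ≡ 439^2 = 192721 ≡ 753 (mod 857)
6^16 ≡ 753^2 = 567009 ≡ 532 (mod 857)
6^32 ≡ 532^2 = 283024 ≡ 214 (mod 857)
6^64 ≡ 214^2 = 45796 ≡ 375 (mod 857)
107 = 64 + 32 + 8 + 2 + 1 in binary powers of 2.
So 6^107 ≡ 375 · 214 · 753 · 36 · 6 ≡ 351 (mod 857).
Squaring chain: 351 → 650 → 856; reaches −1, so base 6 does not prove 857 composite.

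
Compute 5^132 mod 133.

5^1 ≡ 5 (mod 133)
5^2 ≡ 5^2 = 25 ≡ 25 (mod 133)
5^4 ≡ 25^2 = 625 ≡ 93 (mod 133)
5^8 ≡ 93^2 = 8649 ≡ 4 (mod 133)
5^16 ≡ 4^2 = 16 ≡ 16 (mod 133)
5^32 ≡ 16^2 = 256 ≡ 123 (mod 133)
5^64 ≡ 123^2 = 15129 ≡ 100 (mod 133)
5^128 ≡ 100^2 = 10000 ≡ 25 (mod 133)
132 = 128 + 4 in binary powers of 2.
So 5^132 ≡ 25 · 93 ≡ 64 (mod 133).
Since 64 ≠ 1, base 5 is a Fermat witness: 133 is composite.

64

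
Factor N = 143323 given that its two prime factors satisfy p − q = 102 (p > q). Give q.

331

Since p = q + 102, we have 143323 = q(q + 102), so q² + 102q − 143323 = 0.
Discriminant: 102² + 4·143323 = 10404 + 573292 = 583696; √583696 = 764.
q = (−102 + 764)/2 = 331, and p = q + 102 = 433.
Check: 331 · 433 = 143323.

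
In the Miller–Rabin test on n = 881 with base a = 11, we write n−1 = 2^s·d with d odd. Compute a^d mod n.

219

881 − 1 = 880 = 2^4 · 55, so d = 55.
11^1 ≡ 11 (mod 881)
11^2 ≡ 11^2 = 121 ≡ 121 (mod 881)
11^4 ≡ 121^2 = 14641 ≡ 545 (mod 881)
11^8 ≡ 545^2 = 297025 ≡ 128 (mod 881)
11^16 ≡ 128^2 = 16384 ≡ 526 (mod 881)
11^32 ≡ 526^2 = 276676 ≡ 42 (mod 881)
55 = 32 + 16 + 4 + 2 + 1 in binary powers of 2.
So 11^55 ≡ 42 · 526 · 545 · 121 · 11 ≡ 219 (mod 881).
Squaring chain: 219 → 387 → 880 → 1; reaches −1, so base 11 does not prove 881 composite.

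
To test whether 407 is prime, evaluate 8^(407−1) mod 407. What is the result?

8^1 ≡ 8 (mod 407)
8^2 ≡ 8^2 = 64 ≡ 64 (mod 407)
8^4 ≡ 64^2 = 4096 ≡ 26 (mod 407)
8^8 ≡ 26^2 = 676 ≡ 269 (mod 407)
8^16 ≡ 269^2 = 72361 ≡ 322 (mod 407)
8^32 ≡ 322^2 = 103684 ≡ 306 (mod 407)
8^64 ≡ 306^2 = 93636 ≡ 26 (mod 407)
8^128 ≡ 26^2 = 676 ≡ 269 (mod 407)
8^256 ≡ 269^2 = 72361 ≡ 322 (mod 407)
406 = 256 + 128 + 16 + 4 + 2 in binary powers of 2.
So 8^406 ≡ 322 · 269 · 322 · 26 · 64 ≡ 344 (mod 407).
Since 344 ≠ 1, base 8 is a Fermat witness: 407 is composite.

344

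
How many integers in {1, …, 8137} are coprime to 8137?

Factor: 8137 = 79 · 103.
φ(8137) = (79−1) · (103−1) = 78 · 102 = 7956.

7956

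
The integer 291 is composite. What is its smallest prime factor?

291 is odd.
Digit sum 12, divisible by 3.

3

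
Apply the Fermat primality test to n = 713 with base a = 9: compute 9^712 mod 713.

289

9^1 ≡ 9 (mod 713)
9^2 ≡ 9^2 = 81 ≡ 81 (mod 713)
9^4 ≡ 81^2 = 6561 ≡ 144 (mod 713)
9^8 ≡ 144^2 = 20736 ≡ 59 (mod 713)
9^16 ≡ 59^2 = 3481 ≡ 629 (mod 713)
9^32 ≡ 629^2 = 395641 ≡ 639 (mod 713)
9^64 ≡ 639^2 = 408321 ≡ 485 (mod 713)
9^128 ≡ 485^2 = 235225 ≡ 648 (mod 713)
9^256 ≡ 648^2 = 419904 ≡ 660 (mod 713)
9^512 ≡ 660^2 = 435600 ≡ 670 (mod 713)
712 = 512 + 128 + 64 + 8 in binary powers of 2.
So 9^712 ≡ 670 · 648 · 485 · 59 ≡ 289 (mod 713).
Since 289 ≠ 1, base 9 is a Fermat witness: 713 is composite.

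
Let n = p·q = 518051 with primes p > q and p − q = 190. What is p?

821

Since p = q + 190, we have 518051 = q(q + 190), so q² + 190q − 518051 = 0.
Discriminant: 190² + 4·518051 = 36100 + 2072204 = 2108304; √2108304 = 1452.
q = (−190 + 1452)/2 = 631, and p = q + 190 = 821.
Check: 631 · 821 = 518051.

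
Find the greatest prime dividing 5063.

83

5063 = 61 · 83
83 is prime.
So 5063 = 61 · 83; the largest prime factor is 83.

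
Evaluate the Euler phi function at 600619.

Factor: 600619 = 29 · 139 · 149.
φ(600619) = (29−1) · (139−1) · (149−1) = 28 · 138 · 148 = 571872.

571872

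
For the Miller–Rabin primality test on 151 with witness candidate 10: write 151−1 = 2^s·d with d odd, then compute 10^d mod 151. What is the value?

151 − 1 = 150 = 2^1 · 75, so d = 75.
10^1 ≡ 10 (mod 151)
10^2 ≡ 10^2 = 100 ≡ 100 (mod 151)
10^4 ≡ 100^2 = 10000 ≡ 34 (mod 151)
10^8 ≡ 34^2 = 1156 ≡ 99 (mod 151)
10^16 ≡ 99^2 = 9801 ≡ 137 (mod 151)
10^32 ≡ 137^2 = 18769 ≡ 45 (mod 151)
10^64 ≡ 45^2 = 2025 ≡ 62 (mod 151)
75 = 64 + 8 + 2 + 1 in binary powers of 2.
So 10^75 ≡ 62 · 99 · 100 · 10 ≡ 1 (mod 151).
Since 10^d ≡ 1 (mod 151), base 10 does not prove 151 composite.

1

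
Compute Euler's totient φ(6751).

6552

Factor: 6751 = 43 · 157.
φ(6751) = (43−1) · (157−1) = 42 · 156 = 6552.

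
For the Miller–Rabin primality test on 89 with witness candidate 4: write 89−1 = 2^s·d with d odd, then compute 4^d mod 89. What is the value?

89 − 1 = 88 = 2^3 · 11, so d = 11.
4^1 ≡ 4 (mod 89)
4^2 ≡ 4^2 = 16 ≡ 16 (mod 89)
4^4 ≡ 16^2 = 256 ≡ 78 (mod 89)
4^8 ≡ 78^2 = 6084 ≡ 32 (mod 89)
11 = 8 + 2 + 1 in binary powers of 2.
So 4^11 ≡ 32 · 16 · 4 ≡ 1 (mod 89).
Since 4^d ≡ 1 (mod 89), base 4 does not prove 89 composite.

1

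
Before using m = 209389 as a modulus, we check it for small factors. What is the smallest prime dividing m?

17

209389 is odd.
Digit sum 31, not divisible by 3.
Ends in 9: not divisible by 5.
7: 209389 = 7·29912 + 5
11: 209389 = 11·19035 + 4
13: 209389 = 13·16106 + 11
17: 209389 = 17·12317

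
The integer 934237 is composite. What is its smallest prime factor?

934237 is odd.
Digit sum 28, not divisible by 3.
Ends in 7: not divisible by 5.
7: 934237 = 7·133462 + 3
11: 934237 = 11·84930 + 7
13: 934237 = 13·71864 + 5
17: 934237 = 17·54955 + 2
19: 934237 = 19·49170 + 7
23: 934237 = 23·40619

23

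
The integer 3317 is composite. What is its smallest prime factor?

31

3317 is odd.
Digit sum 14, not divisible by 3.
Ends in 7: not divisible by 5.
7: 3317 = 7·473 + 6
11: 3317 = 11·301 + 6
13: 3317 = 13·255 + 2
17: 3317 = 17·195 + 2
19: 3317 = 19·174 + 11
23: 3317 = 23·144 + 5
29: 3317 = 29·114 + 11
31: 3317 = 31·107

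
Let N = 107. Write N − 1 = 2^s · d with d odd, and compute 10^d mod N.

1

107 − 1 = 106 = 2^1 · 53, so d = 53.
10^1 ≡ 10 (mod 107)
10^2 ≡ 10^2 = 100 ≡ 100 (mod 107)
10^4 ≡ 100^2 = 10000 ≡ 49 (mod 107)
10^8 ≡ 49^2 = 2401 ≡ 47 (mod 107)
10^16 ≡ 47^2 = 2209 ≡ 69 (mod 107)
10^32 ≡ 69^2 = 4761 ≡ 53 (mod 107)
53 = 32 + 16 + 4 + 1 in binary powers of 2.
So 10^53 ≡ 53 · 69 · 49 · 10 ≡ 1 (mod 107).
Since 10^d ≡ 1 (mod 107), base 10 does not prove 107 composite.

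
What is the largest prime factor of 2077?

2077 = 31 · 67
67 is prime.
So 2077 = 31 · 67; the largest prime factor is 67.

67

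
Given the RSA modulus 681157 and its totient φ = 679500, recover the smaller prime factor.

751

φ(n) = (p−1)(q−1) = n − (p+q) + 1, so p + q = 681157 − 679500 + 1 = 1658.
p and q are the roots of t² − 1658t + 681157 = 0.
Discriminant: 1658² − 4·681157 = 2748964 − 2724628 = 24336; √24336 = 156.
q = (1658 − 156)/2 = 751, p = (1658 + 156)/2 = 907.
Check: 751 · 907 = 681157.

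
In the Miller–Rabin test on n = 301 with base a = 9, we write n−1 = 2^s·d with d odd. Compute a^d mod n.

274

301 − 1 = 300 = 2^2 · 75, so d = 75.
9^1 ≡ 9 (mod 301)
9^2 ≡ 9^2 = 81 ≡ 81 (mod 301)
9^4 ≡ 81^2 = 6561 ≡ 240 (mod 301)
9^8 ≡ 240^2 = 57600 ≡ 109 (mod 301)
9^16 ≡ 109^2 = 11881 ≡ 142 (mod 301)
9^32 ≡ 142^2 = 20164 ≡ 298 (mod 301)
9^64 ≡ 298^2 = 88804 ≡ 9 (mod 301)
75 = 64 + 8 + 2 + 1 in binary powers of 2.
So 9^75 ≡ 9 · 109 · 81 · 9 ≡ 274 (mod 301).
Squaring chain: 274 → 127; never reaches −1, so base 9 is a Miller–Rabin witness that 301 is composite.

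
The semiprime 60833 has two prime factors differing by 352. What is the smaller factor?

127

Since p = q + 352, we have 60833 = q(q + 352), so q² + 352q − 60833 = 0.
Discriminant: 352² + 4·60833 = 123904 + 243332 = 367236; √367236 = 606.
q = (−352 + 606)/2 = 127, and p = q + 352 = 479.
Check: 127 · 479 = 60833.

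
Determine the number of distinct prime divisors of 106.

2

106 = 2 · 53
106 = 2 · 53, which has 2 distinct prime factors.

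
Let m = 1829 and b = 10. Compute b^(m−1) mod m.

226

10^1 ≡ 10 (mod 1829)
10^2 ≡ 10^2 = 100 ≡ 100 (mod 1829)
10^4 ≡ 100^2 = 10000 ≡ 855 (mod 1829)
10^8 ≡ 855^2 = 731025 ≡ 1254 (mod 1829)
10^16 ≡ 1254^2 = 1572516 ≡ 1405 (mod 1829)
10^32 ≡ 1405^2 = 1974025 ≡ 534 (mod 1829)
10^64 ≡ 534^2 = 285156 ≡ 1661 (mod 1829)
10^128 ≡ 1661^2 = 2758921 ≡ 789 (mod 1829)
10^256 ≡ 789^2 = 622521 ≡ 661 (mod 1829)
10^512 ≡ 661^2 = 436921 ≡ 1619 (mod 1829)
10^1024 ≡ 1619^2 = 2621161 ≡ 204 (mod 1829)
1828 = 1024 + 512 + 256 + 32 + 4 in binary powers of 2.
So 10^1828 ≡ 204 · 1619 · 661 · 534 · 855 ≡ 226 (mod 1829).
Since 226 ≠ 1, base 10 is a Fermat witness: 1829 is composite.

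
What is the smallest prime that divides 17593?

73

17593 is odd.
Digit sum 25, not divisible by 3.
Ends in 3: not divisible by 5.
7: 17593 = 7·2513 + 2
11: 17593 = 11·1599 + 4
13: 17593 = 13·1353 + 4
17: 17593 = 17·1034 + 15
19: 17593 = 19·925 + 18
23: 17593 = 23·764 + 21
29: 17593 = 29·606 + 19
31: 17593 = 31·567 + 16
37: 17593 = 37·475 + 18
41: 17593 = 41·429 + 4
43: 17593 = 43·409 + 6
47: 17593 = 47·374 + 15
53: 17593 = 53·331 + 50
59: 17593 = 59·298 + 11
61: 17593 = 61·288 + 25
67: 17593 = 67·262 + 39
71: 17593 = 71·247 + 56
73: 17593 = 73·241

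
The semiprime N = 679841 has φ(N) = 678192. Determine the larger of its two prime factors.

φ(n) = (p−1)(q−1) = n − (p+q) + 1, so p + q = 679841 − 678192 + 1 = 1650.
p and q are the roots of t² − 1650t + 679841 = 0.
Discriminant: 1650² − 4·679841 = 2722500 − 2719364 = 3136; √3136 = 56.
q = (1650 − 56)/2 = 797, p = (1650 + 56)/2 = 853.
Check: 797 · 853 = 679841.

853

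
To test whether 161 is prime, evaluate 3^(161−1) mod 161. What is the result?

39

3^1 ≡ 3 (mod 161)
3^2 ≡ 3^2 = 9 ≡ 9 (mod 161)
3^4 ≡ 9^2 = 81 ≡ 81 (mod 161)
3^8 ≡ 81^2 = 6561 ≡ 121 (mod 161)
3^16 ≡ 121^2 = 14641 ≡ 151 (mod 161)
3^32 ≡ 151^2 = 22801 ≡ 100 (mod 161)
3^64 ≡ 100^2 = 10000 ≡ 18 (mod 161)
3^128 ≡ 18^2 = 324 ≡ 2 (mod 161)
160 = 128 + 32 in binary powers of 2.
So 3^160 ≡ 2 · 100 ≡ 39 (mod 161).
Since 39 ≠ 1, base 3 is a Fermat witness: 161 is composite.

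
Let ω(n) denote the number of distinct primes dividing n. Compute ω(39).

2

39 = 3 · 13
39 = 3 · 13, which has 2 distinct prime factors.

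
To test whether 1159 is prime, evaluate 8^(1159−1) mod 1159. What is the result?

8^1 ≡ 8 (mod 1159)
8^2 ≡ 8^2 = 64 ≡ 64 (mod 1159)
8^4 ≡ 64^2 = 4096 ≡ 619 (mod 1159)
8^8 ≡ 619^2 = 383161 ≡ 691 (mod 1159)
8^16 ≡ 691^2 = 477481 ≡ 1132 (mod 1159)
8^32 ≡ 1132^2 = 1281424 ≡ 729 (mod 1159)
8^64 ≡ 729^2 = 531441 ≡ 619 (mod 1159)
8^128 ≡ 619^2 = 383161 ≡ 691 (mod 1159)
8^256 ≡ 691^2 = 477481 ≡ 1132 (mod 1159)
8^512 ≡ 1132^2 = 1281424 ≡ 729 (mod 1159)
8^1024 ≡ 729^2 = 531441 ≡ 619 (mod 1159)
1158 = 1024 + 128 + 4 + 2 in binary powers of 2.
So 8^1158 ≡ 619 · 691 · 619 · 64 ≡ 590 (mod 1159).
Since 590 ≠ 1, base 8 is a Fermat witness: 1159 is composite.

590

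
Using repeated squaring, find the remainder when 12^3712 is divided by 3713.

3698

12^1 ≡ 12 (mod 3713)
12^2 ≡ 12^2 = 144 ≡ 144 (mod 3713)
12^4 ≡ 144^2 = 20736 ≡ 2171 (mod 3713)
12^8 ≡ 2171^2 = 4713241 ≡ 1444 (mod 3713)
12^16 ≡ 1444^2 = 2085136 ≡ 2143 (mod 3713)
12^32 ≡ 2143^2 = 4592449 ≡ 3181 (mod 3713)
12^64 ≡ 3181^2 = 10118761 ≡ 836 (mod 3713)
12^128 ≡ 836^2 = 698896 ≡ 852 (mod 3713)
12^256 ≡ 852^2 = 725904 ≡ 1869 (mod 3713)
12^512 ≡ 1869^2 = 3493161 ≡ 2941 (mod 3713)
12^1024 ≡ 2941^2 = 8649481 ≡ 1904 (mod 3713)
12^2048 ≡ 1904^2 = 3625216 ≡ 1328 (mod 3713)
3712 = 2048 + 1024 + 512 + 128 in binary powers of 2.
So 12^3712 ≡ 1328 · 1904 · 2941 · 852 ≡ 3698 (mod 3713).
Since 3698 ≠ 1, base 12 is a Fermat witness: 3713 is composite.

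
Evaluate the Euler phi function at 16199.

15936

Factor: 16199 = 97 · 167.
φ(16199) = (97−1) · (167−1) = 96 · 166 = 15936.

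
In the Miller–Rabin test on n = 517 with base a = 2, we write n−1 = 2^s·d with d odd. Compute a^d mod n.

28

517 − 1 = 516 = 2^2 · 129, so d = 129.
2^1 ≡ 2 (mod 517)
2^2 ≡ 2^2 = 4 ≡ 4 (mod 517)
2^4 ≡ 4^2 = 16 ≡ 16 (mod 517)
2^8 ≡ 16^2 = 256 ≡ 256 (mod 517)
2^16 ≡ 256^2 = 65536 ≡ 394 (mod 517)
2^32 ≡ 394^2 = 155236 ≡ 136 (mod 517)
2^64 ≡ 136^2 = 18496 ≡ 401 (mod 517)
2^128 ≡ 401^2 = 160801 ≡ 14 (mod 517)
129 = 128 + 1 in binary powers of 2.
So 2^129 ≡ 14 · 2 ≡ 28 (mod 517).
Squaring chain: 28 → 267; never reaches −1, so base 2 is a Miller–Rabin witness that 517 is composite.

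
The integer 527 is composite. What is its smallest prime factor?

17

527 is odd.
Digit sum 14, not divisible by 3.
Ends in 7: not divisible by 5.
7: 527 = 7·75 + 2
11: 527 = 11·47 + 10
13: 527 = 13·40 + 7
17: 527 = 17·31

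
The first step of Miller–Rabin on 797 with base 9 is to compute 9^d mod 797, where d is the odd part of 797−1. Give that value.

797 − 1 = 796 = 2^2 · 199, so d = 199.
9^1 ≡ 9 (mod 797)
9^2 ≡ 9^2 = 81 ≡ 81 (mod 797)
9^4 ≡ 81^2 = 6561 ≡ 185 (mod 797)
9^8 ≡ 185^2 = 34225 ≡ 751 (mod 797)
9^16 ≡ 751^2 = 564001 ≡ 522 (mod 797)
9^32 ≡ 522^2 = 272484 ≡ 707 (mod 797)
9^64 ≡ 707^2 = 499849 ≡ 130 (mod 797)
9^128 ≡ 130^2 = 16900 ≡ 163 (mod 797)
199 = 128 + 64 + 4 + 2 + 1 in binary powers of 2.
So 9^199 ≡ 163 · 130 · 185 · 81 · 9 ≡ 796 (mod 797).
Since 9^d ≡ 796 (mod 797), base 9 does not prove 797 composite.

796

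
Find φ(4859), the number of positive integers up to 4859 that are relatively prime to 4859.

Factor: 4859 = 43 · 113.
φ(4859) = (43−1) · (113−1) = 42 · 112 = 4704.

4704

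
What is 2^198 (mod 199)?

1

2^1 ≡ 2 (mod 199)
2^2 ≡ 2^2 = 4 ≡ 4 (mod 199)
2^4 ≡ 4^2 = 16 ≡ 16 (mod 199)
2^8 ≡ 16^2 = 256 ≡ 57 (mod 199)
2^16 ≡ 57^2 = 3249 ≡ 65 (mod 199)
2^32 ≡ 65^2 = 4225 ≡ 46 (mod 199)
2^64 ≡ 46^2 = 2116 ≡ 126 (mod 199)
2^128 ≡ 126^2 = 15876 ≡ 155 (mod 199)
198 = 128 + 64 + 4 + 2 in binary powers of 2.
So 2^198 ≡ 155 · 126 · 16 · 4 ≡ 1 (mod 199).
Since the result is 1, base 2 gives no evidence that 199 is composite.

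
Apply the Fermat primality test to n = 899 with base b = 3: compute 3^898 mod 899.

38

3^1 ≡ 3 (mod 899)
3^2 ≡ 3^2 = 9 ≡ 9 (mod 899)
3^4 ≡ 9^2 = 81 ≡ 81 (mod 899)
3^8 ≡ 81^2 = 6561 ≡ 268 (mod 899)
3^16 ≡ 268^2 = 71824 ≡ 803 (mod 899)
3^32 ≡ 803^2 = 644809 ≡ 226 (mod 899)
3^64 ≡ 226^2 = 51076 ≡ 732 (mod 899)
3^128 ≡ 732^2 = 535824 ≡ 20 (mod 899)
3^256 ≡ 20^2 = 400 ≡ 400 (mod 899)
3^512 ≡ 400^2 = 160000 ≡ 877 (mod 899)
898 = 512 + 256 + 128 + 2 in binary powers of 2.
So 3^898 ≡ 877 · 400 · 20 · 9 ≡ 38 (mod 899).
Since 38 ≠ 1, base 3 is a Fermat witness: 899 is composite.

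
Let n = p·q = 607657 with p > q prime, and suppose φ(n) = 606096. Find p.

829

φ(n) = (p−1)(q−1) = n − (p+q) + 1, so p + q = 607657 − 606096 + 1 = 1562.
p and q are the roots of t² − 1562t + 607657 = 0.
Discriminant: 1562² − 4·607657 = 2439844 − 2430628 = 9216; √9216 = 96.
q = (1562 − 96)/2 = 733, p = (1562 + 96)/2 = 829.
Check: 733 · 829 = 607657.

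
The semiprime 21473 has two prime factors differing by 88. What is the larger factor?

197

Since p = q + 88, we have 21473 = q(q + 88), so q² + 88q − 21473 = 0.
Discriminant: 88² + 4·21473 = 7744 + 85892 = 93636; √93636 = 306.
q = (−88 + 306)/2 = 109, and p = q + 88 = 197.
Check: 109 · 197 = 21473.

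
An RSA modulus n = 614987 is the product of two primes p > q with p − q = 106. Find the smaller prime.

733

Since p = q + 106, we have 614987 = q(q + 106), so q² + 106q − 614987 = 0.
Discriminant: 106² + 4·614987 = 11236 + 2459948 = 2471184; √2471184 = 1572.
q = (−106 + 1572)/2 = 733, and p = q + 106 = 839.
Check: 733 · 839 = 614987.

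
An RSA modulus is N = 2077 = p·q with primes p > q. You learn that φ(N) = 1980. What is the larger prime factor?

67

φ(n) = (p−1)(q−1) = n − (p+q) + 1, so p + q = 2077 − 1980 + 1 = 98.
p and q are the roots of t² − 98t + 2077 = 0.
Discriminant: 98² − 4·2077 = 9604 − 8308 = 1296; √1296 = 36.
q = (98 − 36)/2 = 31, p = (98 + 36)/2 = 67.
Check: 31 · 67 = 2077.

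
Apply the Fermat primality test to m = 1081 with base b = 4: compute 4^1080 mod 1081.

200

4^1 ≡ 4 (mod 1081)
4^2 ≡ 4^2 = 16 ≡ 16 (mod 1081)
4^4 ≡ 16^2 = 256 ≡ 256 (mod 1081)
4^8 ≡ 256^2 = 65536 ≡ 676 (mod 1081)
4^16 ≡ 676^2 = 456976 ≡ 794 (mod 1081)
4^32 ≡ 794^2 = 630436 ≡ 213 (mod 1081)
4^64 ≡ 213^2 = 45369 ≡ 1048 (mod 1081)
4^128 ≡ 1048^2 = 1098304 ≡ 8 (mod 1081)
4^256 ≡ 8^2 = 64 ≡ 64 (mod 1081)
4^512 ≡ 64^2 = 4096 ≡ 853 (mod 1081)
4^1024 ≡ 853^2 = 727609 ≡ 96 (mod 1081)
1080 = 1024 + 32 + 16 + 8 in binary powers of 2.
So 4^1080 ≡ 96 · 213 · 794 · 676 ≡ 200 (mod 1081).
Since 200 ≠ 1, base 4 is a Fermat witness: 1081 is composite.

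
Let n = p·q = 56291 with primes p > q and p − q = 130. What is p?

Since p = q + 130, we have 56291 = q(q + 130), so q² + 130q − 56291 = 0.
Discriminant: 130² + 4·56291 = 16900 + 225164 = 242064; √242064 = 492.
q = (−130 + 492)/2 = 181, and p = q + 130 = 311.
Check: 181 · 311 = 56291.

311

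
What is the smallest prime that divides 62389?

62389 is odd.
Digit sum 28, not divisible by 3.
Ends in 9: not divisible by 5.
7: 62389 = 7·8912 + 5
11: 62389 = 11·5671 + 8
13: 62389 = 13·4799 + 2
17: 62389 = 17·3669 + 16
19: 62389 = 19·3283 + 12
23: 62389 = 23·2712 + 13
29: 62389 = 29·2151 + 10
31: 62389 = 31·2012 + 17
37: 62389 = 37·1686 + 7
41: 62389 = 41·1521 + 28
43: 62389 = 43·1450 + 39
47: 62389 = 47·1327 + 20
53: 62389 = 53·1177 + 8
59: 62389 = 59·1057 + 26
61: 62389 = 61·1022 + 47
67: 62389 = 67·931 + 12
71: 62389 = 71·878 + 51
73: 62389 = 73·854 + 47
79: 62389 = 79·789 + 58
83: 62389 = 83·751 + 56
89: 62389 = 89·701

89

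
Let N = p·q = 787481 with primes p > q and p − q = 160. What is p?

971

Since p = q + 160, we have 787481 = q(q + 160), so q² + 160q − 787481 = 0.
Discriminant: 160² + 4·787481 = 25600 + 3149924 = 3175524; √3175524 = 1782.
q = (−160 + 1782)/2 = 811, and p = q + 160 = 971.
Check: 811 · 971 = 787481.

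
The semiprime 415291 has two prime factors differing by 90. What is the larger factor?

691

Since p = q + 90, we have 415291 = q(q + 90), so q² + 90q − 415291 = 0.
Discriminant: 90² + 4·415291 = 8100 + 1661164 = 1669264; √1669264 = 1292.
q = (−90 + 1292)/2 = 601, and p = q + 90 = 691.
Check: 601 · 691 = 415291.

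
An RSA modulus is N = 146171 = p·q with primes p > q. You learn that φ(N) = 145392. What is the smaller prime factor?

φ(n) = (p−1)(q−1) = n − (p+q) + 1, so p + q = 146171 − 145392 + 1 = 780.
p and q are the roots of t² − 780t + 146171 = 0.
Discriminant: 780² − 4·146171 = 608400 − 584684 = 23716; √23716 = 154.
q = (780 − 154)/2 = 313, p = (780 + 154)/2 = 467.
Check: 313 · 467 = 146171.

313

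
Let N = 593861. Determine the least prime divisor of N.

593861 is odd.
Digit sum 32, not divisible by 3.
Ends in 1: not divisible by 5.
7: 593861 = 7·84837 + 2
11: 593861 = 11·53987 + 4
13: 593861 = 13·45681 + 8
17: 593861 = 17·34933

17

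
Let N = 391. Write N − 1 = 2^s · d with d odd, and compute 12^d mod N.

391 − 1 = 390 = 2^1 · 195, so d = 195.
12^1 ≡ 12 (mod 391)
12^2 ≡ 12^2 = 144 ≡ 144 (mod 391)
12^4 ≡ 144^2 = 20736 ≡ 13 (mod 391)
12^8 ≡ 13^2 = 169 ≡ 169 (mod 391)
12^16 ≡ 169^2 = 28561 ≡ 18 (mod 391)
12^32 ≡ 18^2 = 324 ≡ 324 (mod 391)
12^64 ≡ 324^2 = 104976 ≡ 188 (mod 391)
12^128 ≡ 188^2 = 35344 ≡ 154 (mod 391)
195 = 128 + 64 + 2 + 1 in binary powers of 2.
So 12^195 ≡ 154 · 188 · 144 · 12 ≡ 215 (mod 391).
Squaring chain: 215; never reaches −1, so base 12 is a Miller–Rabin witness that 391 is composite.

215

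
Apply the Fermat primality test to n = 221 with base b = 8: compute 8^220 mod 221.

8^1 ≡ 8 (mod 221)
8^2 ≡ 8^2 = 64 ≡ 64 (mod 221)
8^4 ≡ 64^2 = 4096 ≡ 118 (mod 221)
8^8 ≡ 118^2 = 13924 ≡ 1 (mod 221)
8^16 ≡ 1^2 = 1 ≡ 1 (mod 221)
8^32 ≡ 1^2 = 1 ≡ 1 (mod 221)
8^64 ≡ 1^2 = 1 ≡ 1 (mod 221)
8^128 ≡ 1^2 = 1 ≡ 1 (mod 221)
220 = 128 + 64 + 16 + 8 + 4 in binary powers of 2.
So 8^220 ≡ 1 · 1 · 1 · 1 · 118 ≡ 118 (mod 221).
Since 118 ≠ 1, base 8 is a Fermat witness: 221 is composite.

118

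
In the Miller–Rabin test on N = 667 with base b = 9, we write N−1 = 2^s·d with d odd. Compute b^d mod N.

667 − 1 = 666 = 2^1 · 333, so d = 333.
9^1 ≡ 9 (mod 667)
9^2 ≡ 9^2 = 81 ≡ 81 (mod 667)
9^4 ≡ 81^2 = 6561 ≡ 558 (mod 667)
9^8 ≡ 558^2 = 311364 ≡ 542 (mod 667)
9^16 ≡ 542^2 = 293764 ≡ 284 (mod 667)
9^32 ≡ 284^2 = 80656 ≡ 616 (mod 667)
9^64 ≡ 616^2 = 379456 ≡ 600 (mod 667)
9^128 ≡ 600^2 = 360000 ≡ 487 (mod 667)
9^256 ≡ 487^2 = 237169 ≡ 384 (mod 667)
333 = 256 + 64 + 8 + 4 + 1 in binary powers of 2.
So 9^333 ≡ 384 · 600 · 542 · 558 · 9 ≡ 660 (mod 667).
Squaring chain: 660; never reaches −1, so base 9 is a Miller–Rabin witness that 667 is composite.

660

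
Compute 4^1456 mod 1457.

686

4^1 ≡ 4 (mod 1457)
4^2 ≡ 4^2 = 16 ≡ 16 (mod 1457)
4^4 ≡ 16^2 = 256 ≡ 256 (mod 1457)
4^8 ≡ 256^2 = 65536 ≡ 1428 (mod 1457)
4^16 ≡ 1428^2 = 2039184 ≡ 841 (mod 1457)
4^32 ≡ 841^2 = 707281 ≡ 636 (mod 1457)
4^64 ≡ 636^2 = 404496 ≡ 907 (mod 1457)
4^128 ≡ 907^2 = 822649 ≡ 901 (mod 1457)
4^256 ≡ 901^2 = 811801 ≡ 252 (mod 1457)
4^512 ≡ 252^2 = 63504 ≡ 853 (mod 1457)
4^1024 ≡ 853^2 = 727609 ≡ 566 (mod 1457)
1456 = 1024 + 256 + 128 + 32 + 16 in binary powers of 2.
So 4^1456 ≡ 566 · 252 · 901 · 636 · 841 ≡ 686 (mod 1457).
Since 686 ≠ 1, base 4 is a Fermat witness: 1457 is composite.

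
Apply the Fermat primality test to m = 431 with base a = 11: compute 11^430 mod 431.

1

11^1 ≡ 11 (mod 431)
11^2 ≡ 11^2 = 121 ≡ 121 (mod 431)
11^4 ≡ 121^2 = 14641 ≡ 418 (mod 431)
11^8 ≡ 418^2 = 174724 ≡ 169 (mod 431)
11^16 ≡ 169^2 = 28561 ≡ 115 (mod 431)
11^32 ≡ 115^2 = 13225 ≡ 295 (mod 431)
11^64 ≡ 295^2 = 87025 ≡ 394 (mod 431)
11^128 ≡ 394^2 = 155236 ≡ 76 (mod 431)
11^256 ≡ 76^2 = 5776 ≡ 173 (mod 431)
430 = 256 + 128 + 32 + 8 + 4 + 2 in binary powers of 2.
So 11^430 ≡ 173 · 76 · 295 · 169 · 418 · 121 ≡ 1 (mod 431).
Since the result is 1, base 11 gives no evidence that 431 is composite.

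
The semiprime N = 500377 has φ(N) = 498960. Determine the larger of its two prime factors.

φ(n) = (p−1)(q−1) = n − (p+q) + 1, so p + q = 500377 − 498960 + 1 = 1418.
p and q are the roots of t² − 1418t + 500377 = 0.
Discriminant: 1418² − 4·500377 = 2010724 − 2001508 = 9216; √9216 = 96.
q = (1418 − 96)/2 = 661, p = (1418 + 96)/2 = 757.
Check: 661 · 757 = 500377.

757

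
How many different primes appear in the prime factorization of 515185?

5

515185 = 5 · 103037
103037 = 11 · 9367
9367 = 17 · 551
551 = 19 · 29
515185 = 5 · 11 · 17 · 19 · 29, which has 5 distinct prime factors.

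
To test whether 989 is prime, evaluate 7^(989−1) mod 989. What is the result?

7^1 ≡ 7 (mod 989)
7^2 ≡ 7^2 = 49 ≡ 49 (mod 989)
7^4 ≡ 49^2 = 2401 ≡ 423 (mod 989)
7^8 ≡ 423^2 = 178929 ≡ 909 (mod 989)
7^16 ≡ 909^2 = 826281 ≡ 466 (mod 989)
7^32 ≡ 466^2 = 217156 ≡ 565 (mod 989)
7^64 ≡ 565^2 = 319225 ≡ 767 (mod 989)
7^128 ≡ 767^2 = 588289 ≡ 823 (mod 989)
7^256 ≡ 823^2 = 677329 ≡ 853 (mod 989)
7^512 ≡ 853^2 = 727609 ≡ 694 (mod 989)
988 = 512 + 256 + 128 + 64 + 16 + 8 + 4 in binary powers of 2.
So 7^988 ≡ 694 · 853 · 823 · 767 · 466 · 909 · 423 ≡ 767 (mod 989).
Since 767 ≠ 1, base 7 is a Fermat witness: 989 is composite.

767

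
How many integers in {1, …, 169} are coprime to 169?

156

Factor: 169 = 13^2.
φ(169) = 13^1·(13−1) = 156.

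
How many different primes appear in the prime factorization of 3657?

3657 = 3 · 1219
1219 = 23 · 53
3657 = 3 · 23 · 53, which has 3 distinct prime factors.

3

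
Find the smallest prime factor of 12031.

53

12031 is odd.
Digit sum 7, not divisible by 3.
Ends in 1: not divisible by 5.
7: 12031 = 7·1718 + 5
11: 12031 = 11·1093 + 8
13: 12031 = 13·925 + 6
17: 12031 = 17·707 + 12
19: 12031 = 19·633 + 4
23: 12031 = 23·523 + 2
29: 12031 = 29·414 + 25
31: 12031 = 31·388 + 3
37: 12031 = 37·325 + 6
41: 12031 = 41·293 + 18
43: 12031 = 43·279 + 34
47: 12031 = 47·255 + 46
53: 12031 = 53·227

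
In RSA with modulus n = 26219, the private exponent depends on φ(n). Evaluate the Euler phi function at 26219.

Factor: 26219 = 157 · 167.
φ(26219) = (157−1) · (167−1) = 156 · 166 = 25896.

25896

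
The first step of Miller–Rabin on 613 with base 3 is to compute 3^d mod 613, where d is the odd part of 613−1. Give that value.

612

613 − 1 = 612 = 2^2 · 153, so d = 153.
3^1 ≡ 3 (mod 613)
3^2 ≡ 3^2 = 9 ≡ 9 (mod 613)
3^4 ≡ 9^2 = 81 ≡ 81 (mod 613)
3^8 ≡ 81^2 = 6561 ≡ 431 (mod 613)
3^16 ≡ 431^2 = 185761 ≡ 22 (mod 613)
3^32 ≡ 22^2 = 484 ≡ 484 (mod 613)
3^64 ≡ 484^2 = 234256 ≡ 90 (mod 613)
3^128 ≡ 90^2 = 8100 ≡ 131 (mod 613)
153 = 128 + 16 + 8 + 1 in binary powers of 2.
So 3^153 ≡ 131 · 22 · 431 · 3 ≡ 612 (mod 613).
Since 3^d ≡ 612 (mod 613), base 3 does not prove 613 composite.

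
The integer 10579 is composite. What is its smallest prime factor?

10579 is odd.
Digit sum 22, not divisible by 3.
Ends in 9: not divisible by 5.
7: 10579 = 7·1511 + 2
11: 10579 = 11·961 + 8
13: 10579 = 13·813 + 10
17: 10579 = 17·622 + 5
19: 10579 = 19·556 + 15
23: 10579 = 23·459 + 22
29: 10579 = 29·364 + 23
31: 10579 = 31·341 + 8
37: 10579 = 37·285 + 34
41: 10579 = 41·258 + 1
43: 10579 = 43·246 + 1
47: 10579 = 47·225 + 4
53: 10579 = 53·199 + 32
59: 10579 = 59·179 + 18
61: 10579 = 61·173 + 26
67: 10579 = 67·157 + 60
71: 10579 = 71·149

71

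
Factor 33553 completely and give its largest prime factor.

89

33553 = 13 · 2581
2581 = 29 · 89
89 is prime.
So 33553 = 13 · 29 · 89; the largest prime factor is 89.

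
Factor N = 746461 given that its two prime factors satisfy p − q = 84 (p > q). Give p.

907

Since p = q + 84, we have 746461 = q(q + 84), so q² + 84q − 746461 = 0.
Discriminant: 84² + 4·746461 = 7056 + 2985844 = 2992900; √2992900 = 1730.
q = (−84 + 1730)/2 = 823, and p = q + 84 = 907.
Check: 823 · 907 = 746461.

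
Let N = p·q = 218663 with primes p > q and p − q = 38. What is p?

Since p = q + 38, we have 218663 = q(q + 38), so q² + 38q − 218663 = 0.
Discriminant: 38² + 4·218663 = 1444 + 874652 = 876096; √876096 = 936.
q = (−38 + 936)/2 = 449, and p = q + 38 = 487.
Check: 449 · 487 = 218663.

487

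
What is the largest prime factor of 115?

23

115 = 5 · 23
23 is prime.
So 115 = 5 · 23; the largest prime factor is 23.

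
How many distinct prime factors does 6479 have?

3

6479 = 11 · 589
589 = 19 · 31
6479 = 11 · 19 · 31, which has 3 distinct prime factors.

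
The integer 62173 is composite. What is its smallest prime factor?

79

62173 is odd.
Digit sum 19, not divisible by 3.
Ends in 3: not divisible by 5.
7: 62173 = 7·8881 + 6
11: 62173 = 11·5652 + 1
13: 62173 = 13·4782 + 7
17: 62173 = 17·3657 + 4
19: 62173 = 19·3272 + 5
23: 62173 = 23·2703 + 4
29: 62173 = 29·2143 + 26
31: 62173 = 31·2005 + 18
37: 62173 = 37·1680 + 13
41: 62173 = 41·1516 + 17
43: 62173 = 43·1445 + 38
47: 62173 = 47·1322 + 39
53: 62173 = 53·1173 + 4
59: 62173 = 59·1053 + 46
61: 62173 = 61·1019 + 14
67: 62173 = 67·927 + 64
71: 62173 = 71·875 + 48
73: 62173 = 73·851 + 50
79: 62173 = 79·787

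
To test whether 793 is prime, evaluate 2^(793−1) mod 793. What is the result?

131

2^1 ≡ 2 (mod 793)
2^2 ≡ 2^2 = 4 ≡ 4 (mod 793)
2^4 ≡ 4^2 = 16 ≡ 16 (mod 793)
2^8 ≡ 16^2 = 256 ≡ 256 (mod 793)
2^16 ≡ 256^2 = 65536 ≡ 510 (mod 793)
2^32 ≡ 510^2 = 260100 ≡ 789 (mod 793)
2^64 ≡ 789^2 = 622521 ≡ 16 (mod 793)
2^128 ≡ 16^2 = 256 ≡ 256 (mod 793)
2^256 ≡ 256^2 = 65536 ≡ 510 (mod 793)
2^512 ≡ 510^2 = 260100 ≡ 789 (mod 793)
792 = 512 + 256 + 16 + 8 in binary powers of 2.
So 2^792 ≡ 789 · 510 · 510 · 256 ≡ 131 (mod 793).
Since 131 ≠ 1, base 2 is a Fermat witness: 793 is composite.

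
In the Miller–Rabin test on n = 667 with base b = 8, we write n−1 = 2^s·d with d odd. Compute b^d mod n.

374

667 − 1 = 666 = 2^1 · 333, so d = 333.
8^1 ≡ 8 (mod 667)
8^2 ≡ 8^2 = 64 ≡ 64 (mod 667)
8^4 ≡ 64^2 = 4096 ≡ 94 (mod 667)
8^8 ≡ 94^2 = 8836 ≡ 165 (mod 667)
8^16 ≡ 165^2 = 27225 ≡ 545 (mod 667)
8^32 ≡ 545^2 = 297025 ≡ 210 (mod 667)
8^64 ≡ 210^2 = 44100 ≡ 78 (mod 667)
8^128 ≡ 78^2 = 6084 ≡ 81 (mod 667)
8^256 ≡ 81^2 = 6561 ≡ 558 (mod 667)
333 = 256 + 64 + 8 + 4 + 1 in binary powers of 2.
So 8^333 ≡ 558 · 78 · 165 · 94 · 8 ≡ 374 (mod 667).
Squaring chain: 374; never reaches −1, so base 8 is a Miller–Rabin witness that 667 is composite.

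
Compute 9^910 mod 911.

9^1 ≡ 9 (mod 911)
9^2 ≡ 9^2 = 81 ≡ 81 (mod 911)
9^4 ≡ 81^2 = 6561 ≡ 184 (mod 911)
9^8 ≡ 184^2 = 33856 ≡ 149 (mod 911)
9^16 ≡ 149^2 = 22201 ≡ 337 (mod 911)
9^32 ≡ 337^2 = 113569 ≡ 605 (mod 911)
9^64 ≡ 605^2 = 366025 ≡ 714 (mod 911)
9^128 ≡ 714^2 = 509796 ≡ 547 (mod 911)
9^256 ≡ 547^2 = 299209 ≡ 401 (mod 911)
9^512 ≡ 401^2 = 160801 ≡ 465 (mod 911)
910 = 512 + 256 + 128 + 8 + 4 + 2 in binary powers of 2.
So 9^910 ≡ 465 · 401 · 547 · 149 · 184 · 81 ≡ 1 (mod 911).
Since the result is 1, base 9 gives no evidence that 911 is composite.

1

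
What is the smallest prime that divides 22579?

67

22579 is odd.
Digit sum 25, not divisible by 3.
Ends in 9: not divisible by 5.
7: 22579 = 7·3225 + 4
11: 22579 = 11·2052 + 7
13: 22579 = 13·1736 + 11
17: 22579 = 17·1328 + 3
19: 22579 = 19·1188 + 7
23: 22579 = 23·981 + 16
29: 22579 = 29·778 + 17
31: 22579 = 31·728 + 11
37: 22579 = 37·610 + 9
41: 22579 = 41·550 + 29
43: 22579 = 43·525 + 4
47: 22579 = 47·480 + 19
53: 22579 = 53·426 + 1
59: 22579 = 59·382 + 41
61: 22579 = 61·370 + 9
67: 22579 = 67·337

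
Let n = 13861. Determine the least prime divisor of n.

83

13861 is odd.
Digit sum 19, not divisible by 3.
Ends in 1: not divisible by 5.
7: 13861 = 7·1980 + 1
11: 13861 = 11·1260 + 1
13: 13861 = 13·1066 + 3
17: 13861 = 17·815 + 6
19: 13861 = 19·729 + 10
23: 13861 = 23·602 + 15
29: 13861 = 29·477 + 28
31: 13861 = 31·447 + 4
37: 13861 = 37·374 + 23
41: 13861 = 41·338 + 3
43: 13861 = 43·322 + 15
47: 13861 = 47·294 + 43
53: 13861 = 53·261 + 28
59: 13861 = 59·234 + 55
61: 13861 = 61·227 + 14
67: 13861 = 67·206 + 59
71: 13861 = 71·195 + 16
73: 13861 = 73·189 + 64
79: 13861 = 79·175 + 36
83: 13861 = 83·167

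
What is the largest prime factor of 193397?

193397 = 41 · 4717
4717 = 53 · 89
89 is prime.
So 193397 = 41 · 53 · 89; the largest prime factor is 89.

89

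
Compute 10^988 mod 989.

10^1 ≡ 10 (mod 989)
10^2 ≡ 10^2 = 100 ≡ 100 (mod 989)
10^4 ≡ 100^2 = 10000 ≡ 110 (mod 989)
10^8 ≡ 110^2 = 12100 ≡ 232 (mod 989)
10^16 ≡ 232^2 = 53824 ≡ 418 (mod 989)
10^32 ≡ 418^2 = 174724 ≡ 660 (mod 989)
10^64 ≡ 660^2 = 435600 ≡ 440 (mod 989)
10^128 ≡ 440^2 = 193600 ≡ 745 (mod 989)
10^256 ≡ 745^2 = 555025 ≡ 196 (mod 989)
10^512 ≡ 196^2 = 38416 ≡ 834 (mod 989)
988 = 512 + 256 + 128 + 64 + 16 + 8 + 4 in binary powers of 2.
So 10^988 ≡ 834 · 196 · 745 · 440 · 418 · 232 · 110 ≡ 440 (mod 989).
Since 440 ≠ 1, base 10 is a Fermat witness: 989 is composite.

440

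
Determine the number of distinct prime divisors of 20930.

20930 = 2 · 10465
10465 = 5 · 2093
2093 = 7 · 299
299 = 13 · 23
20930 = 2 · 5 · 7 · 13 · 23, which has 5 distinct prime factors.

5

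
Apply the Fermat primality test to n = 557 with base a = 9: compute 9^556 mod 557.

9^1 ≡ 9 (mod 557)
9^2 ≡ 9^2 = 81 ≡ 81 (mod 557)
9^4 ≡ 81^2 = 6561 ≡ 434 (mod 557)
9^8 ≡ 434^2 = 188356 ≡ 90 (mod 557)
9^16 ≡ 90^2 = 8100 ≡ 302 (mod 557)
9^32 ≡ 302^2 = 91204 ≡ 413 (mod 557)
9^64 ≡ 413^2 = 170569 ≡ 127 (mod 557)
9^128 ≡ 127^2 = 16129 ≡ 533 (mod 557)
9^256 ≡ 533^2 = 284089 ≡ 19 (mod 557)
9^512 ≡ 19^2 = 361 ≡ 361 (mod 557)
556 = 512 + 32 + 8 + 4 in binary powers of 2.
So 9^556 ≡ 361 · 413 · 90 · 434 ≡ 1 (mod 557).
Since the result is 1, base 9 gives no evidence that 557 is composite.

1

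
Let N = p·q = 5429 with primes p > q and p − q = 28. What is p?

Since p = q + 28, we have 5429 = q(q + 28), so q² + 28q − 5429 = 0.
Discriminant: 28² + 4·5429 = 784 + 21716 = 22500; √22500 = 150.
q = (−28 + 150)/2 = 61, and p = q + 28 = 89.
Check: 61 · 89 = 5429.

89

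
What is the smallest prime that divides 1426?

2

1426 is even: 2 divides it.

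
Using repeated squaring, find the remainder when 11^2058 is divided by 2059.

289

11^1 ≡ 11 (mod 2059)
11^2 ≡ 11^2 = 121 ≡ 121 (mod 2059)
11^4 ≡ 121^2 = 14641 ≡ 228 (mod 2059)
11^8 ≡ 228^2 = 51984 ≡ 509 (mod 2059)
11^16 ≡ 509^2 = 259081 ≡ 1706 (mod 2059)
11^32 ≡ 1706^2 = 2910436 ≡ 1069 (mod 2059)
11^64 ≡ 1069^2 = 1142761 ≡ 16 (mod 2059)
11^128 ≡ 16^2 = 256 ≡ 256 (mod 2059)
11^256 ≡ 256^2 = 65536 ≡ 1707 (mod 2059)
11^512 ≡ 1707^2 = 2913849 ≡ 364 (mod 2059)
11^1024 ≡ 364^2 = 132496 ≡ 720 (mod 2059)
11^2048 ≡ 720^2 = 518400 ≡ 1591 (mod 2059)
2058 = 2048 + 8 + 2 in binary powers of 2.
So 11^2058 ≡ 1591 · 509 · 121 ≡ 289 (mod 2059).
Since 289 ≠ 1, base 11 is a Fermat witness: 2059 is composite.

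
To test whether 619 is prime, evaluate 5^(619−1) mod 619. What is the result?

5^1 ≡ 5 (mod 619)
5^2 ≡ 5^2 = 25 ≡ 25 (mod 619)
5^4 ≡ 25^2 = 625 ≡ 6 (mod 619)
5^8 ≡ 6^2 = 36 ≡ 36 (mod 619)
5^16 ≡ 36^2 = 1296 ≡ 58 (mod 619)
5^32 ≡ 58^2 = 3364 ≡ 269 (mod 619)
5^64 ≡ 269^2 = 72361 ≡ 557 (mod 619)
5^128 ≡ 557^2 = 310249 ≡ 130 (mod 619)
5^256 ≡ 130^2 = 16900 ≡ 187 (mod 619)
5^512 ≡ 187^2 = 34969 ≡ 305 (mod 619)
618 = 512 + 64 + 32 + 8 + 2 in binary powers of 2.
So 5^618 ≡ 305 · 557 · 269 · 36 · 25 ≡ 1 (mod 619).
Since the result is 1, base 5 gives no evidence that 619 is composite.

1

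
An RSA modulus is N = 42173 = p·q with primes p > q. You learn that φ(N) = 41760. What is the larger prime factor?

233

φ(n) = (p−1)(q−1) = n − (p+q) + 1, so p + q = 42173 − 41760 + 1 = 414.
p and q are the roots of t² − 414t + 42173 = 0.
Discriminant: 414² − 4·42173 = 171396 − 168692 = 2704; √2704 = 52.
q = (414 − 52)/2 = 181, p = (414 + 52)/2 = 233.
Check: 181 · 233 = 42173.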